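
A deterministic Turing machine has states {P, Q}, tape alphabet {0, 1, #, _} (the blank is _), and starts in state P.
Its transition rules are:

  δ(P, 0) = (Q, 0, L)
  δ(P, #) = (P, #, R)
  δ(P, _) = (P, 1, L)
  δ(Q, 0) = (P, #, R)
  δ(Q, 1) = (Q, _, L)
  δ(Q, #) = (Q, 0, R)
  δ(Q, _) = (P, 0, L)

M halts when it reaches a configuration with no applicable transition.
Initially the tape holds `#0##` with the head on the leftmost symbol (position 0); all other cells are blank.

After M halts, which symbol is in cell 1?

P | [#]0##_   read # → write #, move R, go to P
P | #[0]##_   read 0 → write 0, move L, go to Q
Q | [#]0##_   read # → write 0, move R, go to Q
Q | 0[0]##_   read 0 → write #, move R, go to P
P | 0#[#]#_   read # → write #, move R, go to P
P | 0##[#]_   read # → write #, move R, go to P
P | 0###[_]   read _ → write 1, move L, go to P
P | 0##[#]1   read # → write #, move R, go to P
P | 0###[1]
Cell 1 holds # when M halts.

#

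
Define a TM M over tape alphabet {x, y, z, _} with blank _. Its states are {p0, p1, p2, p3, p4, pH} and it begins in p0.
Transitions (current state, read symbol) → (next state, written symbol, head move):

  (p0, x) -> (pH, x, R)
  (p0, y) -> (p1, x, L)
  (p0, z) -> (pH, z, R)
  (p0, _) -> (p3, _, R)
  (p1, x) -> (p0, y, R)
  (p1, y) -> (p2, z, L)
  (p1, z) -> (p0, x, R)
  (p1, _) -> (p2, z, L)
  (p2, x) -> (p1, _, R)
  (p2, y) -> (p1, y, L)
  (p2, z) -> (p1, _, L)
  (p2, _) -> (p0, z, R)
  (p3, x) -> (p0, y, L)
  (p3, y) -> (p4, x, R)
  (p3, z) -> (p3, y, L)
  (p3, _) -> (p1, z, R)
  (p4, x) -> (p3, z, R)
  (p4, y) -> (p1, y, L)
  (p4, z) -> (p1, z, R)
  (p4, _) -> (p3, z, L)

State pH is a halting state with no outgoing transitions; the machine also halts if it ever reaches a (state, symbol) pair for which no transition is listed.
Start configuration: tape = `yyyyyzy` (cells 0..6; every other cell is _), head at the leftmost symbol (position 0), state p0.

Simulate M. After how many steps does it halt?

p0 | __[y]yyyyzy   read y → write x, move L, go to p1
p1 | _[_]xyyyyzy   read _ → write z, move L, go to p2
p2 | [_]zxyyyyzy   read _ → write z, move R, go to p0
p0 | z[z]xyyyyzy   read z → write z, move R, go to pH
pH | zz[x]yyyyzy
M halts after 4 transitions.

4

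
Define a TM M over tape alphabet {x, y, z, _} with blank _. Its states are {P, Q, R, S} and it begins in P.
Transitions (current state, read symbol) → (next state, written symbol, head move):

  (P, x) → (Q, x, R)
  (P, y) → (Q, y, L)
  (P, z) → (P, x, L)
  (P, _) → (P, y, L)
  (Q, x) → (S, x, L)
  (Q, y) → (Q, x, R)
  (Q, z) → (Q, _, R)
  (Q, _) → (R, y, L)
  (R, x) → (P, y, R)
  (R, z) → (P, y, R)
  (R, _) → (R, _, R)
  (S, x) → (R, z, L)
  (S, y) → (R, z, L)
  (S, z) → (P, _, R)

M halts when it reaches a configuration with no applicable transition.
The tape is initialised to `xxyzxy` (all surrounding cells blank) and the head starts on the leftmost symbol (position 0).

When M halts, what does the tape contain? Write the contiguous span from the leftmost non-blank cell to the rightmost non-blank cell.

yxx_xy

P | _[x]xyzxy   read x → write x, move R, go to Q
Q | _x[x]yzxy   read x → write x, move L, go to S
S | _[x]xyzxy   read x → write z, move L, go to R
R | [_]zxyzxy   read _ → write _, move R, go to R
R | _[z]xyzxy   read z → write y, move R, go to P
P | _y[x]yzxy   read x → write x, move R, go to Q
Q | _yx[y]zxy   read y → write x, move R, go to Q
Q | _yxx[z]xy   read z → write _, move R, go to Q
Q | _yxx_[x]y   read x → write x, move L, go to S
S | _yxx[_]xy
The non-blank tape span at halt is yxx_xy.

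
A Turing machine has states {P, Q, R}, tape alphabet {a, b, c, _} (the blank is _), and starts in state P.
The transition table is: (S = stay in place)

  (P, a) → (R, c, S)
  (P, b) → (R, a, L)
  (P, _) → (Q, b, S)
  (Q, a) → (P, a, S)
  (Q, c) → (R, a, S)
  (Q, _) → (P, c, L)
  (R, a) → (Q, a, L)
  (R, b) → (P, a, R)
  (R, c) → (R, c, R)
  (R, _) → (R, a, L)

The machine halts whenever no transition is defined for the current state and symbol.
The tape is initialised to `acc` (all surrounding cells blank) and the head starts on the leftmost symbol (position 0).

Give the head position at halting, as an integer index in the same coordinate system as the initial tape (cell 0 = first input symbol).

state=P head=0 tape=__[a]cc_   (P,a)→(R,c,S)
state=R head=0 tape=__[c]cc_   (R,c)→(R,c,R)
state=R head=1 tape=__c[c]c_   (R,c)→(R,c,R)
state=R head=2 tape=__cc[c]_   (R,c)→(R,c,R)
state=R head=3 tape=__ccc[_]   (R,_)→(R,a,L)
state=R head=2 tape=__cc[c]a   (R,c)→(R,c,R)
state=R head=3 tape=__ccc[a]   (R,a)→(Q,a,L)
state=Q head=2 tape=__cc[c]a   (Q,c)→(R,a,S)
state=R head=2 tape=__cc[a]a   (R,a)→(Q,a,L)
state=Q head=1 tape=__c[c]aa   (Q,c)→(R,a,S)
state=R head=1 tape=__c[a]aa   (R,a)→(Q,a,L)
state=Q head=0 tape=__[c]aaa   (Q,c)→(R,a,S)
state=R head=0 tape=__[a]aaa   (R,a)→(Q,a,L)
state=Q head=-1 tape=_[_]aaaa   (Q,_)→(P,c,L)
state=P head=-2 tape=[_]caaaa   (P,_)→(Q,b,S)
state=Q head=-2 tape=[b]caaaa
At halt the head is at cell -2.

-2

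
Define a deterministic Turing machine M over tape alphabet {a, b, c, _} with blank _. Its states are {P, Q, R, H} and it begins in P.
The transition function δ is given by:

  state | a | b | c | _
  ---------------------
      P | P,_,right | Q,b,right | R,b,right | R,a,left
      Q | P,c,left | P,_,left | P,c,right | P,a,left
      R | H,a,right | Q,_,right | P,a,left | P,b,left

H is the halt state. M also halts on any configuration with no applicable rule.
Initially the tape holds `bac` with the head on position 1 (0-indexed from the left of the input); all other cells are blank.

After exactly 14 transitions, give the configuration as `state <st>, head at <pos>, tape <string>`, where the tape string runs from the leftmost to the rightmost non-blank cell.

state Q, head at 3, tape b_baa

state=P head=1 tape=b[a]c__   (P,a)→(P,_,right)
state=P head=2 tape=b_[c]__   (P,c)→(R,b,right)
state=R head=3 tape=b_b[_]_   (R,_)→(P,b,left)
state=P head=2 tape=b_[b]b_   (P,b)→(Q,b,right)
state=Q head=3 tape=b_b[b]_   (Q,b)→(P,_,left)
state=P head=2 tape=b_[b]__   (P,b)→(Q,b,right)
state=Q head=3 tape=b_b[_]_   (Q,_)→(P,a,left)
state=P head=2 tape=b_[b]a_   (P,b)→(Q,b,right)
state=Q head=3 tape=b_b[a]_   (Q,a)→(P,c,left)
state=P head=2 tape=b_[b]c_   (P,b)→(Q,b,right)
state=Q head=3 tape=b_b[c]_   (Q,c)→(P,c,right)
state=P head=4 tape=b_bc[_]   (P,_)→(R,a,left)
state=R head=3 tape=b_b[c]a   (R,c)→(P,a,left)
state=P head=2 tape=b_[b]aa   (P,b)→(Q,b,right)
state=Q head=3 tape=b_b[a]a
After 14 steps: state Q, head at 3, tape b_baa.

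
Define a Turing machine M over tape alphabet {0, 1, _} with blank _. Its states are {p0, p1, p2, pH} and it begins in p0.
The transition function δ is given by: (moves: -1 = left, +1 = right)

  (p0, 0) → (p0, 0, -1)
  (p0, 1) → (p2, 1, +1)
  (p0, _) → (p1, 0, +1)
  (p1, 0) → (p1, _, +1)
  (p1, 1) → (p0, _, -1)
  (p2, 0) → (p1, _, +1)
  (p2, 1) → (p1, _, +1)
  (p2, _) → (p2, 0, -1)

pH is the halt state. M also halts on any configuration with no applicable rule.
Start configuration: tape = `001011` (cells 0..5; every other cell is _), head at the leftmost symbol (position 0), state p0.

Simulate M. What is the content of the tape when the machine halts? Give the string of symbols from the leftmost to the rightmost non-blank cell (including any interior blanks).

p0 | _[0]01011   read 0 → write 0, move -1, go to p0
p0 | [_]001011   read _ → write 0, move +1, go to p1
p1 | 0[0]01011   read 0 → write _, move +1, go to p1
p1 | 0_[0]1011   read 0 → write _, move +1, go to p1
p1 | 0__[1]011   read 1 → write _, move -1, go to p0
p0 | 0_[_]_011   read _ → write 0, move +1, go to p1
p1 | 0_0[_]011
The non-blank tape span at halt is 0_0_011.

0_0_011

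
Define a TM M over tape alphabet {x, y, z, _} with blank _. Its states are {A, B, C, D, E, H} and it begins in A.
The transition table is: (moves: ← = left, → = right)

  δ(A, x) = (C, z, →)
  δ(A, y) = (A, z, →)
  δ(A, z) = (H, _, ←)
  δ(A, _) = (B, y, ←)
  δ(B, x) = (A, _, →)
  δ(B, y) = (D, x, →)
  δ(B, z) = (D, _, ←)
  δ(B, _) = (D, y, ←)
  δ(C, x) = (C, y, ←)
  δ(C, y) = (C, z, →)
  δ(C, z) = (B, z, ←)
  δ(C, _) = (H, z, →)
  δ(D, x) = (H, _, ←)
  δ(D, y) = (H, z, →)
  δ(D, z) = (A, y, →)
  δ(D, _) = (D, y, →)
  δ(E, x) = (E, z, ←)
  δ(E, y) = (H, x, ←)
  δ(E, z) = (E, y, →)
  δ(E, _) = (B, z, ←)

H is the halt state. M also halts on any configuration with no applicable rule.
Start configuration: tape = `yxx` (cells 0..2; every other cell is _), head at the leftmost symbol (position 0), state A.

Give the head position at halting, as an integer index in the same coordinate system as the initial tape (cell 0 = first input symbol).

2

A | _[y]xx_   read y → write z, move →, go to A
A | _z[x]x_   read x → write z, move →, go to C
C | _zz[x]_   read x → write y, move ←, go to C
C | _z[z]y_   read z → write z, move ←, go to B
B | _[z]zy_   read z → write _, move ←, go to D
D | [_]_zy_   read _ → write y, move →, go to D
D | y[_]zy_   read _ → write y, move →, go to D
D | yy[z]y_   read z → write y, move →, go to A
A | yyy[y]_   read y → write z, move →, go to A
A | yyyz[_]   read _ → write y, move ←, go to B
B | yyy[z]y   read z → write _, move ←, go to D
D | yy[y]_y   read y → write z, move →, go to H
H | yyz[_]y
At halt the head is at cell 2.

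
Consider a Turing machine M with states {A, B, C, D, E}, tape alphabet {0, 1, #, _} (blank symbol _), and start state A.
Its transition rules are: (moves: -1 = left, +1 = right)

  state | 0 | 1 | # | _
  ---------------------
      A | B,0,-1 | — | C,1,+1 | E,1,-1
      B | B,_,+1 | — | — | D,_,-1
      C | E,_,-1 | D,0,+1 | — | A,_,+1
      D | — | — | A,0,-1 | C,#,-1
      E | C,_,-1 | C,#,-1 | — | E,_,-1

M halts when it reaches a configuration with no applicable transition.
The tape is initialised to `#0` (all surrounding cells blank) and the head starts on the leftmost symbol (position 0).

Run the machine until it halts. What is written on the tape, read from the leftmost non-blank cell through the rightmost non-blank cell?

1_1

state=A head=0 tape=_[#]0_   (A,#)→(C,1,+1)
state=C head=1 tape=_1[0]_   (C,0)→(E,_,-1)
state=E head=0 tape=_[1]__   (E,1)→(C,#,-1)
state=C head=-1 tape=[_]#__   (C,_)→(A,_,+1)
state=A head=0 tape=_[#]__   (A,#)→(C,1,+1)
state=C head=1 tape=_1[_]_   (C,_)→(A,_,+1)
state=A head=2 tape=_1_[_]   (A,_)→(E,1,-1)
state=E head=1 tape=_1[_]1   (E,_)→(E,_,-1)
state=E head=0 tape=_[1]_1   (E,1)→(C,#,-1)
state=C head=-1 tape=[_]#_1   (C,_)→(A,_,+1)
state=A head=0 tape=_[#]_1   (A,#)→(C,1,+1)
state=C head=1 tape=_1[_]1   (C,_)→(A,_,+1)
state=A head=2 tape=_1_[1]
The non-blank tape span at halt is 1_1.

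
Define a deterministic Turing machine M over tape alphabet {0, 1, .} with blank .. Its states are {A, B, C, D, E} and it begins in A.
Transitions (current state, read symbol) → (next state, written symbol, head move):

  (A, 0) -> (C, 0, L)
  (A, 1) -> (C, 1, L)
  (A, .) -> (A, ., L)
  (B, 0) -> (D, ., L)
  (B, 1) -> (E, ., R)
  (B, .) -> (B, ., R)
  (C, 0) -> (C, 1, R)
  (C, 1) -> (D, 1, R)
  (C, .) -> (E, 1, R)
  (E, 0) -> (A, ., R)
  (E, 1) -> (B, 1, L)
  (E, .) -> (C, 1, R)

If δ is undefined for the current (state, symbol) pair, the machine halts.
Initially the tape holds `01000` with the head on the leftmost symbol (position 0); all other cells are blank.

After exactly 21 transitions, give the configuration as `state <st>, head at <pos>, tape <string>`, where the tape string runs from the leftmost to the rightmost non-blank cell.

A | .[0]1000.   read 0 → write 0, move L, go to C
C | [.]01000.   read . → write 1, move R, go to E
E | 1[0]1000.   read 0 → write ., move R, go to A
A | 1.[1]000.   read 1 → write 1, move L, go to C
C | 1[.]1000.   read . → write 1, move R, go to E
E | 11[1]000.   read 1 → write 1, move L, go to B
B | 1[1]1000.   read 1 → write ., move R, go to E
E | 1.[1]000.   read 1 → write 1, move L, go to B
B | 1[.]1000.   read . → write ., move R, go to B
B | 1.[1]000.   read 1 → write ., move R, go to E
E | 1..[0]00.   read 0 → write ., move R, go to A
A | 1...[0]0.   read 0 → write 0, move L, go to C
C | 1..[.]00.   read . → write 1, move R, go to E
E | 1..1[0]0.   read 0 → write ., move R, go to A
A | 1..1.[0].   read 0 → write 0, move L, go to C
C | 1..1[.]0.   read . → write 1, move R, go to E
E | 1..11[0].   read 0 → write ., move R, go to A
A | 1..11.[.]   read . → write ., move L, go to A
A | 1..11[.].   read . → write ., move L, go to A
A | 1..1[1]..   read 1 → write 1, move L, go to C
C | 1..[1]1..   read 1 → write 1, move R, go to D
D | 1..1[1]..
After 21 steps: state D, head at 3, tape 1..11.

state D, head at 3, tape 1..11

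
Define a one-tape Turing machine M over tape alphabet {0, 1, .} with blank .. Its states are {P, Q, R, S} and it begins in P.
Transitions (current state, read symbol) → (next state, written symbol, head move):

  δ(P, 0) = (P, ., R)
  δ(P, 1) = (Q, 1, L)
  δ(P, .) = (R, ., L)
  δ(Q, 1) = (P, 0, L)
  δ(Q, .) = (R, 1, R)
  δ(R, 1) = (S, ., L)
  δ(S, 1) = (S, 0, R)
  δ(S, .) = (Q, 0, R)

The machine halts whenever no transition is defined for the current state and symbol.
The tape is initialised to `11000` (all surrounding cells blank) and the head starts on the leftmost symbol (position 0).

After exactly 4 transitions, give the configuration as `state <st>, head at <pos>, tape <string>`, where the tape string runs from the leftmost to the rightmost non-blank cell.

state S, head at 0, tape 0.1000

P | .[1]1000   read 1 → write 1, move L, go to Q
Q | [.]11000   read . → write 1, move R, go to R
R | 1[1]1000   read 1 → write ., move L, go to S
S | [1].1000   read 1 → write 0, move R, go to S
S | 0[.]1000
After 4 steps: state S, head at 0, tape 0.1000.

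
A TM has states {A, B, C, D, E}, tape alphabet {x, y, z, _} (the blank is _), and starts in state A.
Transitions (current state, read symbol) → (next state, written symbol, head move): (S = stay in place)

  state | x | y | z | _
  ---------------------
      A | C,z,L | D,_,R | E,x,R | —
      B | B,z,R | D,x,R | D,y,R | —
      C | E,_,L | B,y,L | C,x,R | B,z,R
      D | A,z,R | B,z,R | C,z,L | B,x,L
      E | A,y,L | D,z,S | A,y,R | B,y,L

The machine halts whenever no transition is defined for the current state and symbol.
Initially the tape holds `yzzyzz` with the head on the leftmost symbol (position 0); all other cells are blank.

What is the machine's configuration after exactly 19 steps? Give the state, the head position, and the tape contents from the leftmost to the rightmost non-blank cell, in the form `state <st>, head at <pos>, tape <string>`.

state A, head at 7, tape yzyyzxz

state=A head=0 tape=[y]zzyzz__   (A,y)→(D,_,R)
state=D head=1 tape=_[z]zyzz__   (D,z)→(C,z,L)
state=C head=0 tape=[_]zzyzz__   (C,_)→(B,z,R)
state=B head=1 tape=z[z]zyzz__   (B,z)→(D,y,R)
state=D head=2 tape=zy[z]yzz__   (D,z)→(C,z,L)
state=C head=1 tape=z[y]zyzz__   (C,y)→(B,y,L)
state=B head=0 tape=[z]yzyzz__   (B,z)→(D,y,R)
state=D head=1 tape=y[y]zyzz__   (D,y)→(B,z,R)
state=B head=2 tape=yz[z]yzz__   (B,z)→(D,y,R)
state=D head=3 tape=yzy[y]zz__   (D,y)→(B,z,R)
state=B head=4 tape=yzyz[z]z__   (B,z)→(D,y,R)
state=D head=5 tape=yzyzy[z]__   (D,z)→(C,z,L)
state=C head=4 tape=yzyz[y]z__   (C,y)→(B,y,L)
state=B head=3 tape=yzy[z]yz__   (B,z)→(D,y,R)
state=D head=4 tape=yzyy[y]z__   (D,y)→(B,z,R)
state=B head=5 tape=yzyyz[z]__   (B,z)→(D,y,R)
state=D head=6 tape=yzyyzy[_]_   (D,_)→(B,x,L)
state=B head=5 tape=yzyyz[y]x_   (B,y)→(D,x,R)
state=D head=6 tape=yzyyzx[x]_   (D,x)→(A,z,R)
state=A head=7 tape=yzyyzxz[_]
After 19 steps: state A, head at 7, tape yzyyzxz.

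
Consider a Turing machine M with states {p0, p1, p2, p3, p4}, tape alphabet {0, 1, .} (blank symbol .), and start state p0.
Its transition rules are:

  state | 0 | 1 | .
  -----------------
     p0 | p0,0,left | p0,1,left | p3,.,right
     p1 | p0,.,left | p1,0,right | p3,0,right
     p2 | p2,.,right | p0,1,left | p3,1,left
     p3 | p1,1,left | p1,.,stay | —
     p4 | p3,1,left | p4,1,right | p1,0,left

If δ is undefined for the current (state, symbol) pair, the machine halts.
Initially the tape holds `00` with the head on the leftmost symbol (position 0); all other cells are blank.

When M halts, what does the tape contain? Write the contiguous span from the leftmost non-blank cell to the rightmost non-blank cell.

p0 | ..[0]0   read 0 → write 0, move left, go to p0
p0 | .[.]00   read . → write ., move right, go to p3
p3 | ..[0]0   read 0 → write 1, move left, go to p1
p1 | .[.]10   read . → write 0, move right, go to p3
p3 | .0[1]0   read 1 → write ., move stay, go to p1
p1 | .0[.]0   read . → write 0, move right, go to p3
p3 | .00[0]   read 0 → write 1, move left, go to p1
p1 | .0[0]1   read 0 → write ., move left, go to p0
p0 | .[0].1   read 0 → write 0, move left, go to p0
p0 | [.]0.1   read . → write ., move right, go to p3
p3 | .[0].1   read 0 → write 1, move left, go to p1
p1 | [.]1.1   read . → write 0, move right, go to p3
p3 | 0[1].1   read 1 → write ., move stay, go to p1
p1 | 0[.].1   read . → write 0, move right, go to p3
p3 | 00[.]1
The non-blank tape span at halt is 00.1.

00.1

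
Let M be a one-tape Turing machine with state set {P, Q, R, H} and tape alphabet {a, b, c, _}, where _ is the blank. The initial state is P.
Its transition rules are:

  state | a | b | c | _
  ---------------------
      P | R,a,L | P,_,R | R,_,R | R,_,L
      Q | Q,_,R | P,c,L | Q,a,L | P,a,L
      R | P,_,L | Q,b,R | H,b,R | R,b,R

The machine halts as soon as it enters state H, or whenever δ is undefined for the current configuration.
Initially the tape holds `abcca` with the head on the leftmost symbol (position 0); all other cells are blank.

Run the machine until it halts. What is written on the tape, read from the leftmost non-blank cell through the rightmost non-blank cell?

bbbbba

state=P head=0 tape=_[a]bcca   (P,a)→(R,a,L)
state=R head=-1 tape=[_]abcca   (R,_)→(R,b,R)
state=R head=0 tape=b[a]bcca   (R,a)→(P,_,L)
state=P head=-1 tape=[b]_bcca   (P,b)→(P,_,R)
state=P head=0 tape=_[_]bcca   (P,_)→(R,_,L)
state=R head=-1 tape=[_]_bcca   (R,_)→(R,b,R)
state=R head=0 tape=b[_]bcca   (R,_)→(R,b,R)
state=R head=1 tape=bb[b]cca   (R,b)→(Q,b,R)
state=Q head=2 tape=bbb[c]ca   (Q,c)→(Q,a,L)
state=Q head=1 tape=bb[b]aca   (Q,b)→(P,c,L)
state=P head=0 tape=b[b]caca   (P,b)→(P,_,R)
state=P head=1 tape=b_[c]aca   (P,c)→(R,_,R)
state=R head=2 tape=b__[a]ca   (R,a)→(P,_,L)
state=P head=1 tape=b_[_]_ca   (P,_)→(R,_,L)
state=R head=0 tape=b[_]__ca   (R,_)→(R,b,R)
state=R head=1 tape=bb[_]_ca   (R,_)→(R,b,R)
state=R head=2 tape=bbb[_]ca   (R,_)→(R,b,R)
state=R head=3 tape=bbbb[c]a   (R,c)→(H,b,R)
state=H head=4 tape=bbbbb[a]
The non-blank tape span at halt is bbbbba.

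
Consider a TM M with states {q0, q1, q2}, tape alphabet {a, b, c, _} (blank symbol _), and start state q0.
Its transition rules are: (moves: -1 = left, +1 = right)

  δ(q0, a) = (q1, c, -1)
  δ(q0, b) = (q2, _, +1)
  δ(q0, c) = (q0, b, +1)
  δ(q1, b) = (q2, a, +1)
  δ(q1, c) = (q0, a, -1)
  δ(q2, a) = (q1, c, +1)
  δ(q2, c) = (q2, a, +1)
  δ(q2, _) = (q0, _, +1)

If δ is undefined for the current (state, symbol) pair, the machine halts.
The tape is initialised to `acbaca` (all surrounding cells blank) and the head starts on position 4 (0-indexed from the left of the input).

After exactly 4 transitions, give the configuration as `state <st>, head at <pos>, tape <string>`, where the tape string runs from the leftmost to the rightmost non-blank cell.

q0 | acba[c]a_   read c → write b, move +1, go to q0
q0 | acbab[a]_   read a → write c, move -1, go to q1
q1 | acba[b]c_   read b → write a, move +1, go to q2
q2 | acbaa[c]_   read c → write a, move +1, go to q2
q2 | acbaaa[_]
After 4 steps: state q2, head at 6, tape acbaaa.

state q2, head at 6, tape acbaaa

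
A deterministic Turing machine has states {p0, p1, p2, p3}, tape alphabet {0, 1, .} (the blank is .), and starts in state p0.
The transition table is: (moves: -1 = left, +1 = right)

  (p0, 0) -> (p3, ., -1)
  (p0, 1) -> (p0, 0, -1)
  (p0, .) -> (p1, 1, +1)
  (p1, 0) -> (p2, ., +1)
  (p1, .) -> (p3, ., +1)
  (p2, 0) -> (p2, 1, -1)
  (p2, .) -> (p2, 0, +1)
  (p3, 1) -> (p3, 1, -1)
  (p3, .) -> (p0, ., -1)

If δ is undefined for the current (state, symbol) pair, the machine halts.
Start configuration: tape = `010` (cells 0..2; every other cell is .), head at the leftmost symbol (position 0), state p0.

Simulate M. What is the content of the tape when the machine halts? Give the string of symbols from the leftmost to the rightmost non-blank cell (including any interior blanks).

101.10

p0 | ...[0]10   read 0 → write ., move -1, go to p3
p3 | ..[.].10   read . → write ., move -1, go to p0
p0 | .[.]..10   read . → write 1, move +1, go to p1
p1 | .1[.].10   read . → write ., move +1, go to p3
p3 | .1.[.]10   read . → write ., move -1, go to p0
p0 | .1[.].10   read . → write 1, move +1, go to p1
p1 | .11[.]10   read . → write ., move +1, go to p3
p3 | .11.[1]0   read 1 → write 1, move -1, go to p3
p3 | .11[.]10   read . → write ., move -1, go to p0
p0 | .1[1].10   read 1 → write 0, move -1, go to p0
p0 | .[1]0.10   read 1 → write 0, move -1, go to p0
p0 | [.]00.10   read . → write 1, move +1, go to p1
p1 | 1[0]0.10   read 0 → write ., move +1, go to p2
p2 | 1.[0].10   read 0 → write 1, move -1, go to p2
p2 | 1[.]1.10   read . → write 0, move +1, go to p2
p2 | 10[1].10
The non-blank tape span at halt is 101.10.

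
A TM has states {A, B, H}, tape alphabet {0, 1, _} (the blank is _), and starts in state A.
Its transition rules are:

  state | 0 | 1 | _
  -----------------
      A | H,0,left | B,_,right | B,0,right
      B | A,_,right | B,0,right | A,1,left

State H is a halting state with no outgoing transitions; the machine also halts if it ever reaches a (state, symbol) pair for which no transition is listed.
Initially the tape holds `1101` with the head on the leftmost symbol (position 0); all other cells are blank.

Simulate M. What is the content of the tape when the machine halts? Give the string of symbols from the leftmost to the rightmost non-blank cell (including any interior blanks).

0_001

A | [1]101__   read 1 → write _, move right, go to B
B | _[1]01__   read 1 → write 0, move right, go to B
B | _0[0]1__   read 0 → write _, move right, go to A
A | _0_[1]__   read 1 → write _, move right, go to B
B | _0__[_]_   read _ → write 1, move left, go to A
A | _0_[_]1_   read _ → write 0, move right, go to B
B | _0_0[1]_   read 1 → write 0, move right, go to B
B | _0_00[_]   read _ → write 1, move left, go to A
A | _0_0[0]1   read 0 → write 0, move left, go to H
H | _0_[0]01
The non-blank tape span at halt is 0_001.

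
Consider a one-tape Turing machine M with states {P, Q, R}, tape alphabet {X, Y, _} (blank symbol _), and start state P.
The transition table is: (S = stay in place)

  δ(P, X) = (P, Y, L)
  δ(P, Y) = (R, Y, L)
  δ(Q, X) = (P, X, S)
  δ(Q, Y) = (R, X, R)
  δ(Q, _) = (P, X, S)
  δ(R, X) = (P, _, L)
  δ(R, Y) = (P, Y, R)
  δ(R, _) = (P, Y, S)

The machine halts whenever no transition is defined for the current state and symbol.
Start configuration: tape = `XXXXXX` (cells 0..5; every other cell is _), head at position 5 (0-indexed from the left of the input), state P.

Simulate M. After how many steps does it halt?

state=P head=5 tape=_XXXXX[X]   (P,X)→(P,Y,L)
state=P head=4 tape=_XXXX[X]Y   (P,X)→(P,Y,L)
state=P head=3 tape=_XXX[X]YY   (P,X)→(P,Y,L)
state=P head=2 tape=_XX[X]YYY   (P,X)→(P,Y,L)
state=P head=1 tape=_X[X]YYYY   (P,X)→(P,Y,L)
state=P head=0 tape=_[X]YYYYY   (P,X)→(P,Y,L)
state=P head=-1 tape=[_]YYYYYY
M halts after 6 transitions.

6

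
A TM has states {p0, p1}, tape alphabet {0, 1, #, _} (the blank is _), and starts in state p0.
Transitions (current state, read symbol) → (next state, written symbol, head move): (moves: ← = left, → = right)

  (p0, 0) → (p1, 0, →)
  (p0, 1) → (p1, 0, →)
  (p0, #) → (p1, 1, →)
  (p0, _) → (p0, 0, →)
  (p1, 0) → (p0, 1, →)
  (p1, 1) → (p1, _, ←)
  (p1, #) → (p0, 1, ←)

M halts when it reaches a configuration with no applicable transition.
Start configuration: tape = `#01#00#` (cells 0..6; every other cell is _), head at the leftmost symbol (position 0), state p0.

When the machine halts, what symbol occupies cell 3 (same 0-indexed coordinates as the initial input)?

0

p0 | [#]01#00#_   read # → write 1, move →, go to p1
p1 | 1[0]1#00#_   read 0 → write 1, move →, go to p0
p0 | 11[1]#00#_   read 1 → write 0, move →, go to p1
p1 | 110[#]00#_   read # → write 1, move ←, go to p0
p0 | 11[0]100#_   read 0 → write 0, move →, go to p1
p1 | 110[1]00#_   read 1 → write _, move ←, go to p1
p1 | 11[0]_00#_   read 0 → write 1, move →, go to p0
p0 | 111[_]00#_   read _ → write 0, move →, go to p0
p0 | 1110[0]0#_   read 0 → write 0, move →, go to p1
p1 | 11100[0]#_   read 0 → write 1, move →, go to p0
p0 | 111001[#]_   read # → write 1, move →, go to p1
p1 | 1110011[_]
Cell 3 holds 0 when M halts.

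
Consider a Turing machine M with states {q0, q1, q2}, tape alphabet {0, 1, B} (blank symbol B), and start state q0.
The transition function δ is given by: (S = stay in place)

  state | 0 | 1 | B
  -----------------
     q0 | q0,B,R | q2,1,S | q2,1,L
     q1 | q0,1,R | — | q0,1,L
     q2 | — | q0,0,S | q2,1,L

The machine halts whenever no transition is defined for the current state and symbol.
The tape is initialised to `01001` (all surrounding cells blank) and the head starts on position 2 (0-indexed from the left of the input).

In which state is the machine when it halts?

state=q0 head=2 tape=01[0]01BB   (q0,0)→(q0,B,R)
state=q0 head=3 tape=01B[0]1BB   (q0,0)→(q0,B,R)
state=q0 head=4 tape=01BB[1]BB   (q0,1)→(q2,1,S)
state=q2 head=4 tape=01BB[1]BB   (q2,1)→(q0,0,S)
state=q0 head=4 tape=01BB[0]BB   (q0,0)→(q0,B,R)
state=q0 head=5 tape=01BBB[B]B   (q0,B)→(q2,1,L)
state=q2 head=4 tape=01BB[B]1B   (q2,B)→(q2,1,L)
state=q2 head=3 tape=01B[B]11B   (q2,B)→(q2,1,L)
state=q2 head=2 tape=01[B]111B   (q2,B)→(q2,1,L)
state=q2 head=1 tape=0[1]1111B   (q2,1)→(q0,0,S)
state=q0 head=1 tape=0[0]1111B   (q0,0)→(q0,B,R)
state=q0 head=2 tape=0B[1]111B   (q0,1)→(q2,1,S)
state=q2 head=2 tape=0B[1]111B   (q2,1)→(q0,0,S)
state=q0 head=2 tape=0B[0]111B   (q0,0)→(q0,B,R)
state=q0 head=3 tape=0BB[1]11B   (q0,1)→(q2,1,S)
state=q2 head=3 tape=0BB[1]11B   (q2,1)→(q0,0,S)
state=q0 head=3 tape=0BB[0]11B   (q0,0)→(q0,B,R)
state=q0 head=4 tape=0BBB[1]1B   (q0,1)→(q2,1,S)
state=q2 head=4 tape=0BBB[1]1B   (q2,1)→(q0,0,S)
state=q0 head=4 tape=0BBB[0]1B   (q0,0)→(q0,B,R)
state=q0 head=5 tape=0BBBB[1]B   (q0,1)→(q2,1,S)
state=q2 head=5 tape=0BBBB[1]B   (q2,1)→(q0,0,S)
state=q0 head=5 tape=0BBBB[0]B   (q0,0)→(q0,B,R)
state=q0 head=6 tape=0BBBBB[B]   (q0,B)→(q2,1,L)
state=q2 head=5 tape=0BBBB[B]1   (q2,B)→(q2,1,L)
state=q2 head=4 tape=0BBB[B]11   (q2,B)→(q2,1,L)
state=q2 head=3 tape=0BB[B]111   (q2,B)→(q2,1,L)
state=q2 head=2 tape=0B[B]1111   (q2,B)→(q2,1,L)
state=q2 head=1 tape=0[B]11111   (q2,B)→(q2,1,L)
state=q2 head=0 tape=[0]111111
No transition is defined for (q2, 0); M halts in state q2.

q2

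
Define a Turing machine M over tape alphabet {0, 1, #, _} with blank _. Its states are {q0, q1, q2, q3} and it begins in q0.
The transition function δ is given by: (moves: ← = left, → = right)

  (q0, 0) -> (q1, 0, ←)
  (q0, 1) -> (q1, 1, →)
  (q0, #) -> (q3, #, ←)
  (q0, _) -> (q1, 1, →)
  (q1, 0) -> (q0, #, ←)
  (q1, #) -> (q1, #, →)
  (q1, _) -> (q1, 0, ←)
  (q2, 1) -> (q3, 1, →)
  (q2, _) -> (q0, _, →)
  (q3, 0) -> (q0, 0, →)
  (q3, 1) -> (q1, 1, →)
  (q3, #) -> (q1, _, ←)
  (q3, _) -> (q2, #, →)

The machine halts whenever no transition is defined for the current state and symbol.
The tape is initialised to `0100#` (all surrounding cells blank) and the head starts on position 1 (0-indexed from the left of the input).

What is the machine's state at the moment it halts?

q1

state=q0 head=1 tape=0[1]00#__   (q0,1)→(q1,1,→)
state=q1 head=2 tape=01[0]0#__   (q1,0)→(q0,#,←)
state=q0 head=1 tape=0[1]#0#__   (q0,1)→(q1,1,→)
state=q1 head=2 tape=01[#]0#__   (q1,#)→(q1,#,→)
state=q1 head=3 tape=01#[0]#__   (q1,0)→(q0,#,←)
state=q0 head=2 tape=01[#]##__   (q0,#)→(q3,#,←)
state=q3 head=1 tape=0[1]###__   (q3,1)→(q1,1,→)
state=q1 head=2 tape=01[#]##__   (q1,#)→(q1,#,→)
state=q1 head=3 tape=01#[#]#__   (q1,#)→(q1,#,→)
state=q1 head=4 tape=01##[#]__   (q1,#)→(q1,#,→)
state=q1 head=5 tape=01###[_]_   (q1,_)→(q1,0,←)
state=q1 head=4 tape=01##[#]0_   (q1,#)→(q1,#,→)
state=q1 head=5 tape=01###[0]_   (q1,0)→(q0,#,←)
state=q0 head=4 tape=01##[#]#_   (q0,#)→(q3,#,←)
state=q3 head=3 tape=01#[#]##_   (q3,#)→(q1,_,←)
state=q1 head=2 tape=01[#]_##_   (q1,#)→(q1,#,→)
state=q1 head=3 tape=01#[_]##_   (q1,_)→(q1,0,←)
state=q1 head=2 tape=01[#]0##_   (q1,#)→(q1,#,→)
state=q1 head=3 tape=01#[0]##_   (q1,0)→(q0,#,←)
state=q0 head=2 tape=01[#]###_   (q0,#)→(q3,#,←)
state=q3 head=1 tape=0[1]####_   (q3,1)→(q1,1,→)
state=q1 head=2 tape=01[#]###_   (q1,#)→(q1,#,→)
state=q1 head=3 tape=01#[#]##_   (q1,#)→(q1,#,→)
state=q1 head=4 tape=01##[#]#_   (q1,#)→(q1,#,→)
state=q1 head=5 tape=01###[#]_   (q1,#)→(q1,#,→)
state=q1 head=6 tape=01####[_]   (q1,_)→(q1,0,←)
state=q1 head=5 tape=01###[#]0   (q1,#)→(q1,#,→)
state=q1 head=6 tape=01####[0]   (q1,0)→(q0,#,←)
state=q0 head=5 tape=01###[#]#   (q0,#)→(q3,#,←)
state=q3 head=4 tape=01##[#]##   (q3,#)→(q1,_,←)
state=q1 head=3 tape=01#[#]_##   (q1,#)→(q1,#,→)
state=q1 head=4 tape=01##[_]##   (q1,_)→(q1,0,←)
state=q1 head=3 tape=01#[#]0##   (q1,#)→(q1,#,→)
state=q1 head=4 tape=01##[0]##   (q1,0)→(q0,#,←)
state=q0 head=3 tape=01#[#]###   (q0,#)→(q3,#,←)
state=q3 head=2 tape=01[#]####   (q3,#)→(q1,_,←)
state=q1 head=1 tape=0[1]_####
No transition is defined for (q1, 1); M halts in state q1.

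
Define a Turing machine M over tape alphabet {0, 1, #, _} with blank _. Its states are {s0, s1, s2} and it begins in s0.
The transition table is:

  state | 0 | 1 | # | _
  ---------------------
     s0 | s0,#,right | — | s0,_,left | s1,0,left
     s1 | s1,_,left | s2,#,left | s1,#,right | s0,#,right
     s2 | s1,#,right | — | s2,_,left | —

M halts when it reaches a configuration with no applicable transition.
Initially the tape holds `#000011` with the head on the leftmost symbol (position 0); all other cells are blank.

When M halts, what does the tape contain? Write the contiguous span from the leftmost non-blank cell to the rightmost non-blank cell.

s0 | __[#]000011   read # → write _, move left, go to s0
s0 | _[_]_000011   read _ → write 0, move left, go to s1
s1 | [_]0_000011   read _ → write #, move right, go to s0
s0 | #[0]_000011   read 0 → write #, move right, go to s0
s0 | ##[_]000011   read _ → write 0, move left, go to s1
s1 | #[#]0000011   read # → write #, move right, go to s1
s1 | ##[0]000011   read 0 → write _, move left, go to s1
s1 | #[#]_000011   read # → write #, move right, go to s1
s1 | ##[_]000011   read _ → write #, move right, go to s0
s0 | ###[0]00011   read 0 → write #, move right, go to s0
s0 | ####[0]0011   read 0 → write #, move right, go to s0
s0 | #####[0]011   read 0 → write #, move right, go to s0
s0 | ######[0]11   read 0 → write #, move right, go to s0
s0 | #######[1]1
The non-blank tape span at halt is #######11.

#######11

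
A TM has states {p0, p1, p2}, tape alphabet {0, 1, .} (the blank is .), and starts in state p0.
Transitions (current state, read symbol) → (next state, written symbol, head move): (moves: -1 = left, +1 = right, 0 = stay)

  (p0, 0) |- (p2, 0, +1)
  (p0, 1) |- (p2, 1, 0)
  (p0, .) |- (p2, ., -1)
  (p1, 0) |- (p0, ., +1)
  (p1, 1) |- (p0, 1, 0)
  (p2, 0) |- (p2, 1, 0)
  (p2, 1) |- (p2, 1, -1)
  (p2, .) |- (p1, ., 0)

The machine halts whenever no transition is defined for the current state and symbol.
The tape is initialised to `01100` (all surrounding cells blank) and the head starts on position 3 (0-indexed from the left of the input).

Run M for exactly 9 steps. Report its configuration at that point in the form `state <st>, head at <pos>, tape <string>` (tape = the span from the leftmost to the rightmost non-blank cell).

state p2, head at -1, tape 11111

p0 | .011[0]0   read 0 → write 0, move +1, go to p2
p2 | .0110[0]   read 0 → write 1, move 0, go to p2
p2 | .0110[1]   read 1 → write 1, move -1, go to p2
p2 | .011[0]1   read 0 → write 1, move 0, go to p2
p2 | .011[1]1   read 1 → write 1, move -1, go to p2
p2 | .01[1]11   read 1 → write 1, move -1, go to p2
p2 | .0[1]111   read 1 → write 1, move -1, go to p2
p2 | .[0]1111   read 0 → write 1, move 0, go to p2
p2 | .[1]1111   read 1 → write 1, move -1, go to p2
p2 | [.]11111
After 9 steps: state p2, head at -1, tape 11111.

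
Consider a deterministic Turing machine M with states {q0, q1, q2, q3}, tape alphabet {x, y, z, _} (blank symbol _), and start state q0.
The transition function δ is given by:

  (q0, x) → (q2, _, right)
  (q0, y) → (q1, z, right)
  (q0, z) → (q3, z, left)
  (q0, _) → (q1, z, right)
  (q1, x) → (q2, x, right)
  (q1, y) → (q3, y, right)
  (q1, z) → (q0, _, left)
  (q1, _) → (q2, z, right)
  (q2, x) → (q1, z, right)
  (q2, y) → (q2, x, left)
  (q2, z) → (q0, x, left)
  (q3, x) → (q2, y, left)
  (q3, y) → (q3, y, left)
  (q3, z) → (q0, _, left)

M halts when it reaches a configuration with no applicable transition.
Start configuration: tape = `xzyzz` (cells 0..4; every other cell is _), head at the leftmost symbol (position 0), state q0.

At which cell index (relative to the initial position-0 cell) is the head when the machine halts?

2

q0 | [x]zyzz   read x → write _, move right, go to q2
q2 | _[z]yzz   read z → write x, move left, go to q0
q0 | [_]xyzz   read _ → write z, move right, go to q1
q1 | z[x]yzz   read x → write x, move right, go to q2
q2 | zx[y]zz   read y → write x, move left, go to q2
q2 | z[x]xzz   read x → write z, move right, go to q1
q1 | zz[x]zz   read x → write x, move right, go to q2
q2 | zzx[z]z   read z → write x, move left, go to q0
q0 | zz[x]xz   read x → write _, move right, go to q2
q2 | zz_[x]z   read x → write z, move right, go to q1
q1 | zz_z[z]   read z → write _, move left, go to q0
q0 | zz_[z]_   read z → write z, move left, go to q3
q3 | zz[_]z_
At halt the head is at cell 2.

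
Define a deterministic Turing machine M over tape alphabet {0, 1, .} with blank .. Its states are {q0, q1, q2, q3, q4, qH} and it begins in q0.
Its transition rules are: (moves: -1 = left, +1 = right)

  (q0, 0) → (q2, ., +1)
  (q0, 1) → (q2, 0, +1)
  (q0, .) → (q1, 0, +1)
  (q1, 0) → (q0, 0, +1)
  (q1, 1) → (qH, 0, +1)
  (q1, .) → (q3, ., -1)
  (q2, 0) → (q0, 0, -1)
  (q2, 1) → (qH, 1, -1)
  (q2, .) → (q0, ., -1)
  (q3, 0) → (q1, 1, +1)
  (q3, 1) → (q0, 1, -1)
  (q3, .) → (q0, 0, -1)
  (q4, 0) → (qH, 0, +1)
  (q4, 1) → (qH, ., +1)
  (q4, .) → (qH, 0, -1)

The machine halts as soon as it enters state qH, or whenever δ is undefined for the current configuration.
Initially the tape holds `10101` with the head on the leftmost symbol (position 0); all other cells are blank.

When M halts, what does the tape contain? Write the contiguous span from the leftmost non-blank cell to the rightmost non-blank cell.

000.1

state=q0 head=0 tape=[1]0101.   (q0,1)→(q2,0,+1)
state=q2 head=1 tape=0[0]101.   (q2,0)→(q0,0,-1)
state=q0 head=0 tape=[0]0101.   (q0,0)→(q2,.,+1)
state=q2 head=1 tape=.[0]101.   (q2,0)→(q0,0,-1)
state=q0 head=0 tape=[.]0101.   (q0,.)→(q1,0,+1)
state=q1 head=1 tape=0[0]101.   (q1,0)→(q0,0,+1)
state=q0 head=2 tape=00[1]01.   (q0,1)→(q2,0,+1)
state=q2 head=3 tape=000[0]1.   (q2,0)→(q0,0,-1)
state=q0 head=2 tape=00[0]01.   (q0,0)→(q2,.,+1)
state=q2 head=3 tape=00.[0]1.   (q2,0)→(q0,0,-1)
state=q0 head=2 tape=00[.]01.   (q0,.)→(q1,0,+1)
state=q1 head=3 tape=000[0]1.   (q1,0)→(q0,0,+1)
state=q0 head=4 tape=0000[1].   (q0,1)→(q2,0,+1)
state=q2 head=5 tape=00000[.]   (q2,.)→(q0,.,-1)
state=q0 head=4 tape=0000[0].   (q0,0)→(q2,.,+1)
state=q2 head=5 tape=0000.[.]   (q2,.)→(q0,.,-1)
state=q0 head=4 tape=0000[.].   (q0,.)→(q1,0,+1)
state=q1 head=5 tape=00000[.]   (q1,.)→(q3,.,-1)
state=q3 head=4 tape=0000[0].   (q3,0)→(q1,1,+1)
state=q1 head=5 tape=00001[.]   (q1,.)→(q3,.,-1)
state=q3 head=4 tape=0000[1].   (q3,1)→(q0,1,-1)
state=q0 head=3 tape=000[0]1.   (q0,0)→(q2,.,+1)
state=q2 head=4 tape=000.[1].   (q2,1)→(qH,1,-1)
state=qH head=3 tape=000[.]1.
The non-blank tape span at halt is 000.1.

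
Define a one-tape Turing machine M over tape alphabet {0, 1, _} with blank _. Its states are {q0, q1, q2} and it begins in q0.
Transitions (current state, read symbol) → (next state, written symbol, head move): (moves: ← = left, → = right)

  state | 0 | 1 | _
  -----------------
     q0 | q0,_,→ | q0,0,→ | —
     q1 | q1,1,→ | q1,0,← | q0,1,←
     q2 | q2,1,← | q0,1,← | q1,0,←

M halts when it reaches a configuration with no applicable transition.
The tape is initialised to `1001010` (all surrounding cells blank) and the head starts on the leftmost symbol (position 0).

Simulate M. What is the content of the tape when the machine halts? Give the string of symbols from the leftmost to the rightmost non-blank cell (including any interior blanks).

0__0_0

q0 | [1]001010_   read 1 → write 0, move →, go to q0
q0 | 0[0]01010_   read 0 → write _, move →, go to q0
q0 | 0_[0]1010_   read 0 → write _, move →, go to q0
q0 | 0__[1]010_   read 1 → write 0, move →, go to q0
q0 | 0__0[0]10_   read 0 → write _, move →, go to q0
q0 | 0__0_[1]0_   read 1 → write 0, move →, go to q0
q0 | 0__0_0[0]_   read 0 → write _, move →, go to q0
q0 | 0__0_0_[_]
The non-blank tape span at halt is 0__0_0.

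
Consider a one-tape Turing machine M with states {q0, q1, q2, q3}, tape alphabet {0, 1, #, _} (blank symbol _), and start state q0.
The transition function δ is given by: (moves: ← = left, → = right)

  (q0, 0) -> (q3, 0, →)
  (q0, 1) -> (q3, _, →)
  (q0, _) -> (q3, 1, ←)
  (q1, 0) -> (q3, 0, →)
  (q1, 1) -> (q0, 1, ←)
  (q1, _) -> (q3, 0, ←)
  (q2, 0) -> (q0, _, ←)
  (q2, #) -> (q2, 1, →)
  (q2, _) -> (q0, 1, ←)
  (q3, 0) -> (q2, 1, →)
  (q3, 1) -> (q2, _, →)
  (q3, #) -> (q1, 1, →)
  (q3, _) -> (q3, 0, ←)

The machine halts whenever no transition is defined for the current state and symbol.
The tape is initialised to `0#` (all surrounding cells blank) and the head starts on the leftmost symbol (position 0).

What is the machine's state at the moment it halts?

q2

q0 | [0]#_   read 0 → write 0, move →, go to q3
q3 | 0[#]_   read # → write 1, move →, go to q1
q1 | 01[_]   read _ → write 0, move ←, go to q3
q3 | 0[1]0   read 1 → write _, move →, go to q2
q2 | 0_[0]   read 0 → write _, move ←, go to q0
q0 | 0[_]_   read _ → write 1, move ←, go to q3
q3 | [0]1_   read 0 → write 1, move →, go to q2
q2 | 1[1]_
No transition is defined for (q2, 1); M halts in state q2.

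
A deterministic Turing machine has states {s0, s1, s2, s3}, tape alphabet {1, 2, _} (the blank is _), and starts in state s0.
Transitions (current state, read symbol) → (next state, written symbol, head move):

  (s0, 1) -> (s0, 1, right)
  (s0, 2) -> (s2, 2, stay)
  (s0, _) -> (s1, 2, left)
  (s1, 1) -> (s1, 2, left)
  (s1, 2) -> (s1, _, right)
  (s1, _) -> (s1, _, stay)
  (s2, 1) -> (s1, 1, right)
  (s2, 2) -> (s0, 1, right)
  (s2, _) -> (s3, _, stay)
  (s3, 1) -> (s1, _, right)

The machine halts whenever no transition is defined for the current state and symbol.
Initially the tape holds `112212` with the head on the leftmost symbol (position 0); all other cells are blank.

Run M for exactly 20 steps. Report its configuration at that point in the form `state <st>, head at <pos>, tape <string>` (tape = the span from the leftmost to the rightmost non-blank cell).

state s1, head at -1, tape 2222222

s0 | _[1]12212_   read 1 → write 1, move right, go to s0
s0 | _1[1]2212_   read 1 → write 1, move right, go to s0
s0 | _11[2]212_   read 2 → write 2, move stay, go to s2
s2 | _11[2]212_   read 2 → write 1, move right, go to s0
s0 | _111[2]12_   read 2 → write 2, move stay, go to s2
s2 | _111[2]12_   read 2 → write 1, move right, go to s0
s0 | _1111[1]2_   read 1 → write 1, move right, go to s0
s0 | _11111[2]_   read 2 → write 2, move stay, go to s2
s2 | _11111[2]_   read 2 → write 1, move right, go to s0
s0 | _111111[_]   read _ → write 2, move left, go to s1
s1 | _11111[1]2   read 1 → write 2, move left, go to s1
s1 | _1111[1]22   read 1 → write 2, move left, go to s1
s1 | _111[1]222   read 1 → write 2, move left, go to s1
s1 | _11[1]2222   read 1 → write 2, move left, go to s1
s1 | _1[1]22222   read 1 → write 2, move left, go to s1
s1 | _[1]222222   read 1 → write 2, move left, go to s1
s1 | [_]2222222   read _ → write _, move stay, go to s1
s1 | [_]2222222   read _ → write _, move stay, go to s1
s1 | [_]2222222   read _ → write _, move stay, go to s1
s1 | [_]2222222   read _ → write _, move stay, go to s1
s1 | [_]2222222
After 20 steps: state s1, head at -1, tape 2222222.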